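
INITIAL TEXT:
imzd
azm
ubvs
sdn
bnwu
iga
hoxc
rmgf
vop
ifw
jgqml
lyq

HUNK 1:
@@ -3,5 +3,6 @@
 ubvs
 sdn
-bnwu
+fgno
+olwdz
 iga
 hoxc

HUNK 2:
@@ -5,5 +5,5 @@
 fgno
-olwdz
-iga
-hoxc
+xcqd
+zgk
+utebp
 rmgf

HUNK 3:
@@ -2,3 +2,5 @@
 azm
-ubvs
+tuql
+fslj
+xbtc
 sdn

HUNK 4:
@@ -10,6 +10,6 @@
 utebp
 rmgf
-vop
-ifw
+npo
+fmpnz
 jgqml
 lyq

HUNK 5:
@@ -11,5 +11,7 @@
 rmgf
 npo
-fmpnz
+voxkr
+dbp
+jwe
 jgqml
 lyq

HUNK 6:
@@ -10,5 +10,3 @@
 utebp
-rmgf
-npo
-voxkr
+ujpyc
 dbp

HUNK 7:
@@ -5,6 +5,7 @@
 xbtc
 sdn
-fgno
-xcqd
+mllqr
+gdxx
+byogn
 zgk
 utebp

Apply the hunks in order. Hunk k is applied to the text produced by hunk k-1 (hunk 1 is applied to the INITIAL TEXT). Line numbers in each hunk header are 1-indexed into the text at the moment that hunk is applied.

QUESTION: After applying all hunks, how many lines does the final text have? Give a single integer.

Hunk 1: at line 3 remove [bnwu] add [fgno,olwdz] -> 13 lines: imzd azm ubvs sdn fgno olwdz iga hoxc rmgf vop ifw jgqml lyq
Hunk 2: at line 5 remove [olwdz,iga,hoxc] add [xcqd,zgk,utebp] -> 13 lines: imzd azm ubvs sdn fgno xcqd zgk utebp rmgf vop ifw jgqml lyq
Hunk 3: at line 2 remove [ubvs] add [tuql,fslj,xbtc] -> 15 lines: imzd azm tuql fslj xbtc sdn fgno xcqd zgk utebp rmgf vop ifw jgqml lyq
Hunk 4: at line 10 remove [vop,ifw] add [npo,fmpnz] -> 15 lines: imzd azm tuql fslj xbtc sdn fgno xcqd zgk utebp rmgf npo fmpnz jgqml lyq
Hunk 5: at line 11 remove [fmpnz] add [voxkr,dbp,jwe] -> 17 lines: imzd azm tuql fslj xbtc sdn fgno xcqd zgk utebp rmgf npo voxkr dbp jwe jgqml lyq
Hunk 6: at line 10 remove [rmgf,npo,voxkr] add [ujpyc] -> 15 lines: imzd azm tuql fslj xbtc sdn fgno xcqd zgk utebp ujpyc dbp jwe jgqml lyq
Hunk 7: at line 5 remove [fgno,xcqd] add [mllqr,gdxx,byogn] -> 16 lines: imzd azm tuql fslj xbtc sdn mllqr gdxx byogn zgk utebp ujpyc dbp jwe jgqml lyq
Final line count: 16

Answer: 16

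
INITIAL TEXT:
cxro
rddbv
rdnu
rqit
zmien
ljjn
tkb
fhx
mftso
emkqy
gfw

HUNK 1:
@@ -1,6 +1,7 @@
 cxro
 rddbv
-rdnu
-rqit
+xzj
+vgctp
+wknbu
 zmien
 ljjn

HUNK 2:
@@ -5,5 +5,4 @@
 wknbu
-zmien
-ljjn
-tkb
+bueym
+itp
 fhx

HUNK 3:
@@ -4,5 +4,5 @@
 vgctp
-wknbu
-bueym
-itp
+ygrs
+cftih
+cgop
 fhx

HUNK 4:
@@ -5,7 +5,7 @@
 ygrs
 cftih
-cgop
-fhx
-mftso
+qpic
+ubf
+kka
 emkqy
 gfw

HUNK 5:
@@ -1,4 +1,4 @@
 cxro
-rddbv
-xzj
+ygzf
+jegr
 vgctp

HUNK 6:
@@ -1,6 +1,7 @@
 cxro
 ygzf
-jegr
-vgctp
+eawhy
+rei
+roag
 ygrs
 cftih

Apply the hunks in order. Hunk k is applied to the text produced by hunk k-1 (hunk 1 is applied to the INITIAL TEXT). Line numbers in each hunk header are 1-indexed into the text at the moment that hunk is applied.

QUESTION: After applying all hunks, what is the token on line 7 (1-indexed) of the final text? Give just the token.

Hunk 1: at line 1 remove [rdnu,rqit] add [xzj,vgctp,wknbu] -> 12 lines: cxro rddbv xzj vgctp wknbu zmien ljjn tkb fhx mftso emkqy gfw
Hunk 2: at line 5 remove [zmien,ljjn,tkb] add [bueym,itp] -> 11 lines: cxro rddbv xzj vgctp wknbu bueym itp fhx mftso emkqy gfw
Hunk 3: at line 4 remove [wknbu,bueym,itp] add [ygrs,cftih,cgop] -> 11 lines: cxro rddbv xzj vgctp ygrs cftih cgop fhx mftso emkqy gfw
Hunk 4: at line 5 remove [cgop,fhx,mftso] add [qpic,ubf,kka] -> 11 lines: cxro rddbv xzj vgctp ygrs cftih qpic ubf kka emkqy gfw
Hunk 5: at line 1 remove [rddbv,xzj] add [ygzf,jegr] -> 11 lines: cxro ygzf jegr vgctp ygrs cftih qpic ubf kka emkqy gfw
Hunk 6: at line 1 remove [jegr,vgctp] add [eawhy,rei,roag] -> 12 lines: cxro ygzf eawhy rei roag ygrs cftih qpic ubf kka emkqy gfw
Final line 7: cftih

Answer: cftih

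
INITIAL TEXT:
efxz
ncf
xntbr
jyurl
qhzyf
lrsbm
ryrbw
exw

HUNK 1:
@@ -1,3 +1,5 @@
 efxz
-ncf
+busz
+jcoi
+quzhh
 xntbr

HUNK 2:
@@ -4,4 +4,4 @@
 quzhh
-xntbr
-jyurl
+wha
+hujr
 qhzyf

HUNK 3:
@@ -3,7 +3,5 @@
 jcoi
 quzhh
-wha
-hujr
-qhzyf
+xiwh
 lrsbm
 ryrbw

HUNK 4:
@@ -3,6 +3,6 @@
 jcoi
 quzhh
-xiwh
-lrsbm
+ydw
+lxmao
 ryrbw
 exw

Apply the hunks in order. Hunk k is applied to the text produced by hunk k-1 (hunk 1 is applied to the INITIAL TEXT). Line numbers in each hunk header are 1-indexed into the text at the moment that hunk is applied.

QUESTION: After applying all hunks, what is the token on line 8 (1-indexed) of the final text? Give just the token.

Answer: exw

Derivation:
Hunk 1: at line 1 remove [ncf] add [busz,jcoi,quzhh] -> 10 lines: efxz busz jcoi quzhh xntbr jyurl qhzyf lrsbm ryrbw exw
Hunk 2: at line 4 remove [xntbr,jyurl] add [wha,hujr] -> 10 lines: efxz busz jcoi quzhh wha hujr qhzyf lrsbm ryrbw exw
Hunk 3: at line 3 remove [wha,hujr,qhzyf] add [xiwh] -> 8 lines: efxz busz jcoi quzhh xiwh lrsbm ryrbw exw
Hunk 4: at line 3 remove [xiwh,lrsbm] add [ydw,lxmao] -> 8 lines: efxz busz jcoi quzhh ydw lxmao ryrbw exw
Final line 8: exw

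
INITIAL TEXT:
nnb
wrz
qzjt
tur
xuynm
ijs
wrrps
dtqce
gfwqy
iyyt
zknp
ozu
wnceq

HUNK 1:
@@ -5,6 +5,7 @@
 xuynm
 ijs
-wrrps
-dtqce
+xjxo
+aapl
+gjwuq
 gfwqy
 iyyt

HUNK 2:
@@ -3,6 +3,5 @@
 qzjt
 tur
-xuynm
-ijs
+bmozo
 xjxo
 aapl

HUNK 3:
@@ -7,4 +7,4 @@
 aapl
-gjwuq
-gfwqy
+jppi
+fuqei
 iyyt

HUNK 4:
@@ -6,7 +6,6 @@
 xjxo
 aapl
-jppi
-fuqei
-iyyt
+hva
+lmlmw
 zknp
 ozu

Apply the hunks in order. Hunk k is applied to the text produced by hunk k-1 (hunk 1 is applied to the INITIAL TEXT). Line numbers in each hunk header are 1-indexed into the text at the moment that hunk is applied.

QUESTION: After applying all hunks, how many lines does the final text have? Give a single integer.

Hunk 1: at line 5 remove [wrrps,dtqce] add [xjxo,aapl,gjwuq] -> 14 lines: nnb wrz qzjt tur xuynm ijs xjxo aapl gjwuq gfwqy iyyt zknp ozu wnceq
Hunk 2: at line 3 remove [xuynm,ijs] add [bmozo] -> 13 lines: nnb wrz qzjt tur bmozo xjxo aapl gjwuq gfwqy iyyt zknp ozu wnceq
Hunk 3: at line 7 remove [gjwuq,gfwqy] add [jppi,fuqei] -> 13 lines: nnb wrz qzjt tur bmozo xjxo aapl jppi fuqei iyyt zknp ozu wnceq
Hunk 4: at line 6 remove [jppi,fuqei,iyyt] add [hva,lmlmw] -> 12 lines: nnb wrz qzjt tur bmozo xjxo aapl hva lmlmw zknp ozu wnceq
Final line count: 12

Answer: 12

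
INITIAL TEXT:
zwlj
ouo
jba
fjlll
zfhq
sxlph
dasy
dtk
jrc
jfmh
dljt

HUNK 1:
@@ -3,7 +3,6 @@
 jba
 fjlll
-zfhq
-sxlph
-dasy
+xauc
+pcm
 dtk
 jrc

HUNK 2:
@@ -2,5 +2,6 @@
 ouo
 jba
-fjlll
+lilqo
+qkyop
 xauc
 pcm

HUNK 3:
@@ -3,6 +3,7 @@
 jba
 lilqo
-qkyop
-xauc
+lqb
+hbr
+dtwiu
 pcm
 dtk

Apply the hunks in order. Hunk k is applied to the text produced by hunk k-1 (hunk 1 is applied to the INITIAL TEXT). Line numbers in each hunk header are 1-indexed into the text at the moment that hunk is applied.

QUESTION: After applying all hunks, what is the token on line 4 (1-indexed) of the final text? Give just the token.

Answer: lilqo

Derivation:
Hunk 1: at line 3 remove [zfhq,sxlph,dasy] add [xauc,pcm] -> 10 lines: zwlj ouo jba fjlll xauc pcm dtk jrc jfmh dljt
Hunk 2: at line 2 remove [fjlll] add [lilqo,qkyop] -> 11 lines: zwlj ouo jba lilqo qkyop xauc pcm dtk jrc jfmh dljt
Hunk 3: at line 3 remove [qkyop,xauc] add [lqb,hbr,dtwiu] -> 12 lines: zwlj ouo jba lilqo lqb hbr dtwiu pcm dtk jrc jfmh dljt
Final line 4: lilqo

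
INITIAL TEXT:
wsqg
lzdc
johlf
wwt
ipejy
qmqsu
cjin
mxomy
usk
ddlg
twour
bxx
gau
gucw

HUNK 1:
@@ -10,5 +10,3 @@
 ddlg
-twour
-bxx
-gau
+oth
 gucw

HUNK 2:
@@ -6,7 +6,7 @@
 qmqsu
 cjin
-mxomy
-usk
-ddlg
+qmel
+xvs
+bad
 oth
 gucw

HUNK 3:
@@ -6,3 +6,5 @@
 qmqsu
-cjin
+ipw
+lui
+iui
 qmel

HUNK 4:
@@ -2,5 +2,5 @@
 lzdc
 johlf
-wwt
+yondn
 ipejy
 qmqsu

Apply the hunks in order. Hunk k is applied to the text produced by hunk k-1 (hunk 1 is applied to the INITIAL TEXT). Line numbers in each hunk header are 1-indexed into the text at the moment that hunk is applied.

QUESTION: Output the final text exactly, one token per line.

Answer: wsqg
lzdc
johlf
yondn
ipejy
qmqsu
ipw
lui
iui
qmel
xvs
bad
oth
gucw

Derivation:
Hunk 1: at line 10 remove [twour,bxx,gau] add [oth] -> 12 lines: wsqg lzdc johlf wwt ipejy qmqsu cjin mxomy usk ddlg oth gucw
Hunk 2: at line 6 remove [mxomy,usk,ddlg] add [qmel,xvs,bad] -> 12 lines: wsqg lzdc johlf wwt ipejy qmqsu cjin qmel xvs bad oth gucw
Hunk 3: at line 6 remove [cjin] add [ipw,lui,iui] -> 14 lines: wsqg lzdc johlf wwt ipejy qmqsu ipw lui iui qmel xvs bad oth gucw
Hunk 4: at line 2 remove [wwt] add [yondn] -> 14 lines: wsqg lzdc johlf yondn ipejy qmqsu ipw lui iui qmel xvs bad oth gucw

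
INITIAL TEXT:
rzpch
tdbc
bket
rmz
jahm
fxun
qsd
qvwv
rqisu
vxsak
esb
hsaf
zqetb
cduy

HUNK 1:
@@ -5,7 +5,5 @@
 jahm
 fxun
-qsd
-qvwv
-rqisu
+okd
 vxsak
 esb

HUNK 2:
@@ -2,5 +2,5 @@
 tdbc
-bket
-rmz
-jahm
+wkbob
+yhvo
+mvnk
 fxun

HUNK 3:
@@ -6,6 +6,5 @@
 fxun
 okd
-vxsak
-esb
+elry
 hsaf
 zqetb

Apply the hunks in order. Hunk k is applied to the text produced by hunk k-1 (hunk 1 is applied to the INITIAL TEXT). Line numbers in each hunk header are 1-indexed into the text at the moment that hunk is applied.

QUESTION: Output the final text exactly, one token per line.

Hunk 1: at line 5 remove [qsd,qvwv,rqisu] add [okd] -> 12 lines: rzpch tdbc bket rmz jahm fxun okd vxsak esb hsaf zqetb cduy
Hunk 2: at line 2 remove [bket,rmz,jahm] add [wkbob,yhvo,mvnk] -> 12 lines: rzpch tdbc wkbob yhvo mvnk fxun okd vxsak esb hsaf zqetb cduy
Hunk 3: at line 6 remove [vxsak,esb] add [elry] -> 11 lines: rzpch tdbc wkbob yhvo mvnk fxun okd elry hsaf zqetb cduy

Answer: rzpch
tdbc
wkbob
yhvo
mvnk
fxun
okd
elry
hsaf
zqetb
cduy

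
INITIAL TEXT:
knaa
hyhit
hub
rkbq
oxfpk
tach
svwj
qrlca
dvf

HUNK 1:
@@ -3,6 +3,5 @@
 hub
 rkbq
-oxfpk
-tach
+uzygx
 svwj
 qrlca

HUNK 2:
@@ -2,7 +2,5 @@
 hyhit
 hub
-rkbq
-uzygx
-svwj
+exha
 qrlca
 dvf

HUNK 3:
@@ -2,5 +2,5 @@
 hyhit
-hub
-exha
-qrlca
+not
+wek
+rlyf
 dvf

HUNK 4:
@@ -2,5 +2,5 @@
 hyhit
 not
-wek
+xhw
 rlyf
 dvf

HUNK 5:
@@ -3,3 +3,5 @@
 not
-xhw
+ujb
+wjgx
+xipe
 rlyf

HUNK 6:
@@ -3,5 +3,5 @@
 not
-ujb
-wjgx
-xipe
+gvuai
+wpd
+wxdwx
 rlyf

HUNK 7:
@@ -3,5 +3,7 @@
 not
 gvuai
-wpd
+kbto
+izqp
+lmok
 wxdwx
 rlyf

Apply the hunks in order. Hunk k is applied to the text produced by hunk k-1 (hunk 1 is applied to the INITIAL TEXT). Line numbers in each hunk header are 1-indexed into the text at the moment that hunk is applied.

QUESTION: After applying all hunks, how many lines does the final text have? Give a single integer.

Answer: 10

Derivation:
Hunk 1: at line 3 remove [oxfpk,tach] add [uzygx] -> 8 lines: knaa hyhit hub rkbq uzygx svwj qrlca dvf
Hunk 2: at line 2 remove [rkbq,uzygx,svwj] add [exha] -> 6 lines: knaa hyhit hub exha qrlca dvf
Hunk 3: at line 2 remove [hub,exha,qrlca] add [not,wek,rlyf] -> 6 lines: knaa hyhit not wek rlyf dvf
Hunk 4: at line 2 remove [wek] add [xhw] -> 6 lines: knaa hyhit not xhw rlyf dvf
Hunk 5: at line 3 remove [xhw] add [ujb,wjgx,xipe] -> 8 lines: knaa hyhit not ujb wjgx xipe rlyf dvf
Hunk 6: at line 3 remove [ujb,wjgx,xipe] add [gvuai,wpd,wxdwx] -> 8 lines: knaa hyhit not gvuai wpd wxdwx rlyf dvf
Hunk 7: at line 3 remove [wpd] add [kbto,izqp,lmok] -> 10 lines: knaa hyhit not gvuai kbto izqp lmok wxdwx rlyf dvf
Final line count: 10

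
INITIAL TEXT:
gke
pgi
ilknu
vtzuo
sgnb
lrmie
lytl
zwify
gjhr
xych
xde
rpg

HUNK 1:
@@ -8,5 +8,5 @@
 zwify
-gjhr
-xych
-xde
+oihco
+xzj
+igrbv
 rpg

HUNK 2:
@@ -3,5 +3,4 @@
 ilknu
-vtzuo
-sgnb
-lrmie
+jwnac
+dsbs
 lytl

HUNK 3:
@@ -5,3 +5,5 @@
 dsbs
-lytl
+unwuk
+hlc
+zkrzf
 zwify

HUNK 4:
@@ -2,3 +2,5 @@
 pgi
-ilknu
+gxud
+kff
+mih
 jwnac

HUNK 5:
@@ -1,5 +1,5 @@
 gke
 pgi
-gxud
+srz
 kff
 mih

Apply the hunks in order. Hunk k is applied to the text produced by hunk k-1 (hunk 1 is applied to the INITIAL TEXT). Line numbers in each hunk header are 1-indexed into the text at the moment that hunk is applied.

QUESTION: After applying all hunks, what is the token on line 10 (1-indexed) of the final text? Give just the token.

Answer: zkrzf

Derivation:
Hunk 1: at line 8 remove [gjhr,xych,xde] add [oihco,xzj,igrbv] -> 12 lines: gke pgi ilknu vtzuo sgnb lrmie lytl zwify oihco xzj igrbv rpg
Hunk 2: at line 3 remove [vtzuo,sgnb,lrmie] add [jwnac,dsbs] -> 11 lines: gke pgi ilknu jwnac dsbs lytl zwify oihco xzj igrbv rpg
Hunk 3: at line 5 remove [lytl] add [unwuk,hlc,zkrzf] -> 13 lines: gke pgi ilknu jwnac dsbs unwuk hlc zkrzf zwify oihco xzj igrbv rpg
Hunk 4: at line 2 remove [ilknu] add [gxud,kff,mih] -> 15 lines: gke pgi gxud kff mih jwnac dsbs unwuk hlc zkrzf zwify oihco xzj igrbv rpg
Hunk 5: at line 1 remove [gxud] add [srz] -> 15 lines: gke pgi srz kff mih jwnac dsbs unwuk hlc zkrzf zwify oihco xzj igrbv rpg
Final line 10: zkrzf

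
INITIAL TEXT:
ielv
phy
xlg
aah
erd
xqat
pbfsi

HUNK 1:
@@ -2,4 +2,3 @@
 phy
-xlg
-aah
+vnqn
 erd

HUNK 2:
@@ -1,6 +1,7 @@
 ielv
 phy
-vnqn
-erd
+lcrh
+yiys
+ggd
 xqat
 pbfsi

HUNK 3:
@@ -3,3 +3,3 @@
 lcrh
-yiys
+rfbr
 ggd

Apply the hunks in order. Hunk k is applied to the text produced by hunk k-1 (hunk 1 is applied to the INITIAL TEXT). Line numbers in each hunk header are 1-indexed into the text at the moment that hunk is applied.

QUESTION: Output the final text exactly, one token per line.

Hunk 1: at line 2 remove [xlg,aah] add [vnqn] -> 6 lines: ielv phy vnqn erd xqat pbfsi
Hunk 2: at line 1 remove [vnqn,erd] add [lcrh,yiys,ggd] -> 7 lines: ielv phy lcrh yiys ggd xqat pbfsi
Hunk 3: at line 3 remove [yiys] add [rfbr] -> 7 lines: ielv phy lcrh rfbr ggd xqat pbfsi

Answer: ielv
phy
lcrh
rfbr
ggd
xqat
pbfsi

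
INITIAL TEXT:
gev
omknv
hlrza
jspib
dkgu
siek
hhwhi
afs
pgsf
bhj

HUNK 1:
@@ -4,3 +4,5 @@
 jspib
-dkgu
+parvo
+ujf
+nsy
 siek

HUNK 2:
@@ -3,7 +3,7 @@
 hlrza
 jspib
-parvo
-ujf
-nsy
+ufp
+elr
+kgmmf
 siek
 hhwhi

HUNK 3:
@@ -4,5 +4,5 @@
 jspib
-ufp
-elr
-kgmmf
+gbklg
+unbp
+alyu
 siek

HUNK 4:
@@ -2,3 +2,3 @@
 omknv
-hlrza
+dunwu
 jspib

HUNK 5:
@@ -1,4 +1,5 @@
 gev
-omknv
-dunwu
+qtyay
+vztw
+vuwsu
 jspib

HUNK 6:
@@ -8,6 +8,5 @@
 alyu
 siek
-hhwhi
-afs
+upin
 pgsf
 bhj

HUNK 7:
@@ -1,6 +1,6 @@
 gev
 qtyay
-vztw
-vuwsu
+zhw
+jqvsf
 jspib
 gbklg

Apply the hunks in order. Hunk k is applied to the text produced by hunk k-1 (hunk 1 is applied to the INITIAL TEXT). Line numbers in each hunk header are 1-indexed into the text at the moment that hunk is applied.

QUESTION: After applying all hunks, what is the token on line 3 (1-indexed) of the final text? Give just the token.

Answer: zhw

Derivation:
Hunk 1: at line 4 remove [dkgu] add [parvo,ujf,nsy] -> 12 lines: gev omknv hlrza jspib parvo ujf nsy siek hhwhi afs pgsf bhj
Hunk 2: at line 3 remove [parvo,ujf,nsy] add [ufp,elr,kgmmf] -> 12 lines: gev omknv hlrza jspib ufp elr kgmmf siek hhwhi afs pgsf bhj
Hunk 3: at line 4 remove [ufp,elr,kgmmf] add [gbklg,unbp,alyu] -> 12 lines: gev omknv hlrza jspib gbklg unbp alyu siek hhwhi afs pgsf bhj
Hunk 4: at line 2 remove [hlrza] add [dunwu] -> 12 lines: gev omknv dunwu jspib gbklg unbp alyu siek hhwhi afs pgsf bhj
Hunk 5: at line 1 remove [omknv,dunwu] add [qtyay,vztw,vuwsu] -> 13 lines: gev qtyay vztw vuwsu jspib gbklg unbp alyu siek hhwhi afs pgsf bhj
Hunk 6: at line 8 remove [hhwhi,afs] add [upin] -> 12 lines: gev qtyay vztw vuwsu jspib gbklg unbp alyu siek upin pgsf bhj
Hunk 7: at line 1 remove [vztw,vuwsu] add [zhw,jqvsf] -> 12 lines: gev qtyay zhw jqvsf jspib gbklg unbp alyu siek upin pgsf bhj
Final line 3: zhw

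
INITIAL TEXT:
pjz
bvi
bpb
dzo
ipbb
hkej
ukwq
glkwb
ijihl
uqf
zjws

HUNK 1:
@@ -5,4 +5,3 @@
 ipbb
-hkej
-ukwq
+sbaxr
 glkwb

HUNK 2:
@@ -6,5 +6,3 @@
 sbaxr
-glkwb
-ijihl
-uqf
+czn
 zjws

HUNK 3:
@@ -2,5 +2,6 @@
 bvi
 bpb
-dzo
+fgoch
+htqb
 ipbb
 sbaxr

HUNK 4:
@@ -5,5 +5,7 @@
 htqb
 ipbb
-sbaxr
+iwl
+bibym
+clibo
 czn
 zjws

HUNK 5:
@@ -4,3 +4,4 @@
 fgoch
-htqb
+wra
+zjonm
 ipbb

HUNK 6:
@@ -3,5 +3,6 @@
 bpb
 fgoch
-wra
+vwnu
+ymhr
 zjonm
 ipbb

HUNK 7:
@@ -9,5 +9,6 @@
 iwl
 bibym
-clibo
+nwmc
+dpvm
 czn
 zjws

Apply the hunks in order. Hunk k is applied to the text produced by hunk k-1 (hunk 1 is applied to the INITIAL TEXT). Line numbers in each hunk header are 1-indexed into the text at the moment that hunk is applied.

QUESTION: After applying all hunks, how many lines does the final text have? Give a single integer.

Answer: 14

Derivation:
Hunk 1: at line 5 remove [hkej,ukwq] add [sbaxr] -> 10 lines: pjz bvi bpb dzo ipbb sbaxr glkwb ijihl uqf zjws
Hunk 2: at line 6 remove [glkwb,ijihl,uqf] add [czn] -> 8 lines: pjz bvi bpb dzo ipbb sbaxr czn zjws
Hunk 3: at line 2 remove [dzo] add [fgoch,htqb] -> 9 lines: pjz bvi bpb fgoch htqb ipbb sbaxr czn zjws
Hunk 4: at line 5 remove [sbaxr] add [iwl,bibym,clibo] -> 11 lines: pjz bvi bpb fgoch htqb ipbb iwl bibym clibo czn zjws
Hunk 5: at line 4 remove [htqb] add [wra,zjonm] -> 12 lines: pjz bvi bpb fgoch wra zjonm ipbb iwl bibym clibo czn zjws
Hunk 6: at line 3 remove [wra] add [vwnu,ymhr] -> 13 lines: pjz bvi bpb fgoch vwnu ymhr zjonm ipbb iwl bibym clibo czn zjws
Hunk 7: at line 9 remove [clibo] add [nwmc,dpvm] -> 14 lines: pjz bvi bpb fgoch vwnu ymhr zjonm ipbb iwl bibym nwmc dpvm czn zjws
Final line count: 14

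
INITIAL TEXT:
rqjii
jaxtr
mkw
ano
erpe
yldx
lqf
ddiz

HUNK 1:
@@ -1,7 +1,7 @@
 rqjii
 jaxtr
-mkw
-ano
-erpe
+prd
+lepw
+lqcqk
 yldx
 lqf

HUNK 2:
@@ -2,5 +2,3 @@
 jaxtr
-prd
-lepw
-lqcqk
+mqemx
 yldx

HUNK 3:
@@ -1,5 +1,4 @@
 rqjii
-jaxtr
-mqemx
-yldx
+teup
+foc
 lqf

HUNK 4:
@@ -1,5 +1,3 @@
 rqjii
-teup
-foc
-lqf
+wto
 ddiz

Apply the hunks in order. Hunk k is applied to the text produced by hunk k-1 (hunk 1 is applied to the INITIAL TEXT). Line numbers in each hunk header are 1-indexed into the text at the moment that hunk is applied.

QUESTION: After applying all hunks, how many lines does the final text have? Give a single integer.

Answer: 3

Derivation:
Hunk 1: at line 1 remove [mkw,ano,erpe] add [prd,lepw,lqcqk] -> 8 lines: rqjii jaxtr prd lepw lqcqk yldx lqf ddiz
Hunk 2: at line 2 remove [prd,lepw,lqcqk] add [mqemx] -> 6 lines: rqjii jaxtr mqemx yldx lqf ddiz
Hunk 3: at line 1 remove [jaxtr,mqemx,yldx] add [teup,foc] -> 5 lines: rqjii teup foc lqf ddiz
Hunk 4: at line 1 remove [teup,foc,lqf] add [wto] -> 3 lines: rqjii wto ddiz
Final line count: 3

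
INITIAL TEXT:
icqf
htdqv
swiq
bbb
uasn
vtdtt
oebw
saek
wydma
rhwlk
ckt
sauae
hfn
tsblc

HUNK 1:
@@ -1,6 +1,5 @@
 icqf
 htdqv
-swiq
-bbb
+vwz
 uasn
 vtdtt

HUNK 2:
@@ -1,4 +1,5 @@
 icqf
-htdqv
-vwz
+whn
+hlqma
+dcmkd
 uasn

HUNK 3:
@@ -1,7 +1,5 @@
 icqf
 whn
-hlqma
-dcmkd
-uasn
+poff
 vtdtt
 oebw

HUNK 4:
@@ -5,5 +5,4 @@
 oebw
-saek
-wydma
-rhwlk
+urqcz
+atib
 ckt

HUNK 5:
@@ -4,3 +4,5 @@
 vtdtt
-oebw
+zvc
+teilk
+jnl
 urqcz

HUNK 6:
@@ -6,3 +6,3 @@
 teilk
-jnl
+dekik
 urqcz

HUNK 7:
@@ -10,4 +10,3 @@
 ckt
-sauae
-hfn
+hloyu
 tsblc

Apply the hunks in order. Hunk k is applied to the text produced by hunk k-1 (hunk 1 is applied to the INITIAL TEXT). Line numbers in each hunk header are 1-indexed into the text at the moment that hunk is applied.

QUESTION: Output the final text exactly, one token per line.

Answer: icqf
whn
poff
vtdtt
zvc
teilk
dekik
urqcz
atib
ckt
hloyu
tsblc

Derivation:
Hunk 1: at line 1 remove [swiq,bbb] add [vwz] -> 13 lines: icqf htdqv vwz uasn vtdtt oebw saek wydma rhwlk ckt sauae hfn tsblc
Hunk 2: at line 1 remove [htdqv,vwz] add [whn,hlqma,dcmkd] -> 14 lines: icqf whn hlqma dcmkd uasn vtdtt oebw saek wydma rhwlk ckt sauae hfn tsblc
Hunk 3: at line 1 remove [hlqma,dcmkd,uasn] add [poff] -> 12 lines: icqf whn poff vtdtt oebw saek wydma rhwlk ckt sauae hfn tsblc
Hunk 4: at line 5 remove [saek,wydma,rhwlk] add [urqcz,atib] -> 11 lines: icqf whn poff vtdtt oebw urqcz atib ckt sauae hfn tsblc
Hunk 5: at line 4 remove [oebw] add [zvc,teilk,jnl] -> 13 lines: icqf whn poff vtdtt zvc teilk jnl urqcz atib ckt sauae hfn tsblc
Hunk 6: at line 6 remove [jnl] add [dekik] -> 13 lines: icqf whn poff vtdtt zvc teilk dekik urqcz atib ckt sauae hfn tsblc
Hunk 7: at line 10 remove [sauae,hfn] add [hloyu] -> 12 lines: icqf whn poff vtdtt zvc teilk dekik urqcz atib ckt hloyu tsblc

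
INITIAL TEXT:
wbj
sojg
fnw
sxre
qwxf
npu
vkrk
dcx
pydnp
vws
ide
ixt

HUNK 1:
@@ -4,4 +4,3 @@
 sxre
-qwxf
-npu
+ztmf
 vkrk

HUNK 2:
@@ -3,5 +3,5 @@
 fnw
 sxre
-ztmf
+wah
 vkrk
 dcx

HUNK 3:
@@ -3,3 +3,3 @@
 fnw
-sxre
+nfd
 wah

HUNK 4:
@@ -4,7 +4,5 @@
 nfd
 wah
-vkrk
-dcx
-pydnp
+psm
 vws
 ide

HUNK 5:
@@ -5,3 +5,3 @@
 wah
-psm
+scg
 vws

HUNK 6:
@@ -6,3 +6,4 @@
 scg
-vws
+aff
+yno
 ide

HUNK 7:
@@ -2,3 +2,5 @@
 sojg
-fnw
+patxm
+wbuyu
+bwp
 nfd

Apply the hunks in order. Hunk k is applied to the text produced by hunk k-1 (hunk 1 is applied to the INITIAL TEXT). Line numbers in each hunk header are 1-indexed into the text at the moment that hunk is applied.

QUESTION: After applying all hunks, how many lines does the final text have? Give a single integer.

Answer: 12

Derivation:
Hunk 1: at line 4 remove [qwxf,npu] add [ztmf] -> 11 lines: wbj sojg fnw sxre ztmf vkrk dcx pydnp vws ide ixt
Hunk 2: at line 3 remove [ztmf] add [wah] -> 11 lines: wbj sojg fnw sxre wah vkrk dcx pydnp vws ide ixt
Hunk 3: at line 3 remove [sxre] add [nfd] -> 11 lines: wbj sojg fnw nfd wah vkrk dcx pydnp vws ide ixt
Hunk 4: at line 4 remove [vkrk,dcx,pydnp] add [psm] -> 9 lines: wbj sojg fnw nfd wah psm vws ide ixt
Hunk 5: at line 5 remove [psm] add [scg] -> 9 lines: wbj sojg fnw nfd wah scg vws ide ixt
Hunk 6: at line 6 remove [vws] add [aff,yno] -> 10 lines: wbj sojg fnw nfd wah scg aff yno ide ixt
Hunk 7: at line 2 remove [fnw] add [patxm,wbuyu,bwp] -> 12 lines: wbj sojg patxm wbuyu bwp nfd wah scg aff yno ide ixt
Final line count: 12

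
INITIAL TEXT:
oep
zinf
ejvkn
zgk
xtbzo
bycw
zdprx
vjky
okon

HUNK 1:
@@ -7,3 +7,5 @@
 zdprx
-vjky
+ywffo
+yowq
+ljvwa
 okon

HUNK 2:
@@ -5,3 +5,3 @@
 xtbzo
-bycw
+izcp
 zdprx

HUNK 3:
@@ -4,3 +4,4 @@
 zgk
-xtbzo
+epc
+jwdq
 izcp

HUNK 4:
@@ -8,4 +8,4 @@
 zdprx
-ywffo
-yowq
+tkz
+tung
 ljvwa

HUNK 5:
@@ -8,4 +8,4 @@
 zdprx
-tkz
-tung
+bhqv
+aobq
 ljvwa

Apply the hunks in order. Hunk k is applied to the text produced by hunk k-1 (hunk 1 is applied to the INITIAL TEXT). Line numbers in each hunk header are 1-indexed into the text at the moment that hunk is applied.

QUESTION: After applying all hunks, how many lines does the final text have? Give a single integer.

Answer: 12

Derivation:
Hunk 1: at line 7 remove [vjky] add [ywffo,yowq,ljvwa] -> 11 lines: oep zinf ejvkn zgk xtbzo bycw zdprx ywffo yowq ljvwa okon
Hunk 2: at line 5 remove [bycw] add [izcp] -> 11 lines: oep zinf ejvkn zgk xtbzo izcp zdprx ywffo yowq ljvwa okon
Hunk 3: at line 4 remove [xtbzo] add [epc,jwdq] -> 12 lines: oep zinf ejvkn zgk epc jwdq izcp zdprx ywffo yowq ljvwa okon
Hunk 4: at line 8 remove [ywffo,yowq] add [tkz,tung] -> 12 lines: oep zinf ejvkn zgk epc jwdq izcp zdprx tkz tung ljvwa okon
Hunk 5: at line 8 remove [tkz,tung] add [bhqv,aobq] -> 12 lines: oep zinf ejvkn zgk epc jwdq izcp zdprx bhqv aobq ljvwa okon
Final line count: 12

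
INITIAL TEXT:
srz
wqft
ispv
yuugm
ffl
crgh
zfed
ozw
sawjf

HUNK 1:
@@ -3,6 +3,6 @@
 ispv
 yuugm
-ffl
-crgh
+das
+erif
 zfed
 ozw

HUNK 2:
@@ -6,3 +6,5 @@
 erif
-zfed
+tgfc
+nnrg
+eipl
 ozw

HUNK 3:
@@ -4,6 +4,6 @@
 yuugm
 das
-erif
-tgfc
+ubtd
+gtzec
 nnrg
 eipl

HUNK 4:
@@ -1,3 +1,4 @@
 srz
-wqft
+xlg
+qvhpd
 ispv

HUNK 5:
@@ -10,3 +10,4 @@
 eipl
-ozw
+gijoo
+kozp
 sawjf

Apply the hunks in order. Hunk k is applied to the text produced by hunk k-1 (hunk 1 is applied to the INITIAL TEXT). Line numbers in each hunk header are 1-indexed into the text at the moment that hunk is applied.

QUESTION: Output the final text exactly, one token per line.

Hunk 1: at line 3 remove [ffl,crgh] add [das,erif] -> 9 lines: srz wqft ispv yuugm das erif zfed ozw sawjf
Hunk 2: at line 6 remove [zfed] add [tgfc,nnrg,eipl] -> 11 lines: srz wqft ispv yuugm das erif tgfc nnrg eipl ozw sawjf
Hunk 3: at line 4 remove [erif,tgfc] add [ubtd,gtzec] -> 11 lines: srz wqft ispv yuugm das ubtd gtzec nnrg eipl ozw sawjf
Hunk 4: at line 1 remove [wqft] add [xlg,qvhpd] -> 12 lines: srz xlg qvhpd ispv yuugm das ubtd gtzec nnrg eipl ozw sawjf
Hunk 5: at line 10 remove [ozw] add [gijoo,kozp] -> 13 lines: srz xlg qvhpd ispv yuugm das ubtd gtzec nnrg eipl gijoo kozp sawjf

Answer: srz
xlg
qvhpd
ispv
yuugm
das
ubtd
gtzec
nnrg
eipl
gijoo
kozp
sawjf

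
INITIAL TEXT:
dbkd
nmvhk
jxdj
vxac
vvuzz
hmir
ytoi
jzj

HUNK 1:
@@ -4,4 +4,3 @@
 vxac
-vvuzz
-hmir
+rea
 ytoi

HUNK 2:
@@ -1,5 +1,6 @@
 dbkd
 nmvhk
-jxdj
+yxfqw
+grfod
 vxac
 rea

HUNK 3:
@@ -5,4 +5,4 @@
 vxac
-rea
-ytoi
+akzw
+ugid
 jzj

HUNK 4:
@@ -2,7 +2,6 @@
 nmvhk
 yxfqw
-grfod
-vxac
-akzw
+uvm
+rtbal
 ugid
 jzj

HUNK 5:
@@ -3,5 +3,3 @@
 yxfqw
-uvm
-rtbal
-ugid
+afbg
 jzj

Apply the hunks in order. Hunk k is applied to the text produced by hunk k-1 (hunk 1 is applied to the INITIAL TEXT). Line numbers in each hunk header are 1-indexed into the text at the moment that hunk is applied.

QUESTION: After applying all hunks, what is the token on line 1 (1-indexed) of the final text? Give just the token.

Hunk 1: at line 4 remove [vvuzz,hmir] add [rea] -> 7 lines: dbkd nmvhk jxdj vxac rea ytoi jzj
Hunk 2: at line 1 remove [jxdj] add [yxfqw,grfod] -> 8 lines: dbkd nmvhk yxfqw grfod vxac rea ytoi jzj
Hunk 3: at line 5 remove [rea,ytoi] add [akzw,ugid] -> 8 lines: dbkd nmvhk yxfqw grfod vxac akzw ugid jzj
Hunk 4: at line 2 remove [grfod,vxac,akzw] add [uvm,rtbal] -> 7 lines: dbkd nmvhk yxfqw uvm rtbal ugid jzj
Hunk 5: at line 3 remove [uvm,rtbal,ugid] add [afbg] -> 5 lines: dbkd nmvhk yxfqw afbg jzj
Final line 1: dbkd

Answer: dbkd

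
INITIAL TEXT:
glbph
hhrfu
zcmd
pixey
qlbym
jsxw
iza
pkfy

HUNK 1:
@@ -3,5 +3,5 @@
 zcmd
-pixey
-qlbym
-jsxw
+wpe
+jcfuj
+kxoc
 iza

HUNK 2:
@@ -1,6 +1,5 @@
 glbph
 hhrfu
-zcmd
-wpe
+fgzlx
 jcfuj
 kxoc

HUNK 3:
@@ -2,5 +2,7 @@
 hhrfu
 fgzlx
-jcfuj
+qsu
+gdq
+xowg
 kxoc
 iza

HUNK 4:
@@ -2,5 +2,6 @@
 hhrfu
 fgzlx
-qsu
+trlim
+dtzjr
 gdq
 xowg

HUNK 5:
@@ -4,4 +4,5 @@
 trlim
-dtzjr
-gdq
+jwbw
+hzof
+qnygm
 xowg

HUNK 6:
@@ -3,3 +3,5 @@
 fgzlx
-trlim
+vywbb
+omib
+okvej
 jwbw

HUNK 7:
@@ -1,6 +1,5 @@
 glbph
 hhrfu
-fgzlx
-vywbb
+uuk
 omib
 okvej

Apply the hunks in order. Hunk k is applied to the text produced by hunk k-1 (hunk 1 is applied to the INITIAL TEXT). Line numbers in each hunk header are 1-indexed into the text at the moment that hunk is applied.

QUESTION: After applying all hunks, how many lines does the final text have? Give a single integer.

Hunk 1: at line 3 remove [pixey,qlbym,jsxw] add [wpe,jcfuj,kxoc] -> 8 lines: glbph hhrfu zcmd wpe jcfuj kxoc iza pkfy
Hunk 2: at line 1 remove [zcmd,wpe] add [fgzlx] -> 7 lines: glbph hhrfu fgzlx jcfuj kxoc iza pkfy
Hunk 3: at line 2 remove [jcfuj] add [qsu,gdq,xowg] -> 9 lines: glbph hhrfu fgzlx qsu gdq xowg kxoc iza pkfy
Hunk 4: at line 2 remove [qsu] add [trlim,dtzjr] -> 10 lines: glbph hhrfu fgzlx trlim dtzjr gdq xowg kxoc iza pkfy
Hunk 5: at line 4 remove [dtzjr,gdq] add [jwbw,hzof,qnygm] -> 11 lines: glbph hhrfu fgzlx trlim jwbw hzof qnygm xowg kxoc iza pkfy
Hunk 6: at line 3 remove [trlim] add [vywbb,omib,okvej] -> 13 lines: glbph hhrfu fgzlx vywbb omib okvej jwbw hzof qnygm xowg kxoc iza pkfy
Hunk 7: at line 1 remove [fgzlx,vywbb] add [uuk] -> 12 lines: glbph hhrfu uuk omib okvej jwbw hzof qnygm xowg kxoc iza pkfy
Final line count: 12

Answer: 12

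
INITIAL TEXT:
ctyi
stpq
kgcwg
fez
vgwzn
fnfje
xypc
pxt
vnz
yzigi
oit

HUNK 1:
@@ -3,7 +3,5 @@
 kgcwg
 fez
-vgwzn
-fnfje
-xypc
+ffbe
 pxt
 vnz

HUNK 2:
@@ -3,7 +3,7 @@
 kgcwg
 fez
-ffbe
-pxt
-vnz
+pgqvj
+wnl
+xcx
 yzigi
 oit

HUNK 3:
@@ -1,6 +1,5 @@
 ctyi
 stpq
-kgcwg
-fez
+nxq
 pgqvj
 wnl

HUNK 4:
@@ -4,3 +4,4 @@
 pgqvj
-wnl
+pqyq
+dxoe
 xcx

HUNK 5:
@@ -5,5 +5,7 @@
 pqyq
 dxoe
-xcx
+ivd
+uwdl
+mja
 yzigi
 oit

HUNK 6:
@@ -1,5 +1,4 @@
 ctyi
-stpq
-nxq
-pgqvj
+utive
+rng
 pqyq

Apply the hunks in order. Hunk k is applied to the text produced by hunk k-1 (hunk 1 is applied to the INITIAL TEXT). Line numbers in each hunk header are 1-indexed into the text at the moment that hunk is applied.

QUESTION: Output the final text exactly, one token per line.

Hunk 1: at line 3 remove [vgwzn,fnfje,xypc] add [ffbe] -> 9 lines: ctyi stpq kgcwg fez ffbe pxt vnz yzigi oit
Hunk 2: at line 3 remove [ffbe,pxt,vnz] add [pgqvj,wnl,xcx] -> 9 lines: ctyi stpq kgcwg fez pgqvj wnl xcx yzigi oit
Hunk 3: at line 1 remove [kgcwg,fez] add [nxq] -> 8 lines: ctyi stpq nxq pgqvj wnl xcx yzigi oit
Hunk 4: at line 4 remove [wnl] add [pqyq,dxoe] -> 9 lines: ctyi stpq nxq pgqvj pqyq dxoe xcx yzigi oit
Hunk 5: at line 5 remove [xcx] add [ivd,uwdl,mja] -> 11 lines: ctyi stpq nxq pgqvj pqyq dxoe ivd uwdl mja yzigi oit
Hunk 6: at line 1 remove [stpq,nxq,pgqvj] add [utive,rng] -> 10 lines: ctyi utive rng pqyq dxoe ivd uwdl mja yzigi oit

Answer: ctyi
utive
rng
pqyq
dxoe
ivd
uwdl
mja
yzigi
oit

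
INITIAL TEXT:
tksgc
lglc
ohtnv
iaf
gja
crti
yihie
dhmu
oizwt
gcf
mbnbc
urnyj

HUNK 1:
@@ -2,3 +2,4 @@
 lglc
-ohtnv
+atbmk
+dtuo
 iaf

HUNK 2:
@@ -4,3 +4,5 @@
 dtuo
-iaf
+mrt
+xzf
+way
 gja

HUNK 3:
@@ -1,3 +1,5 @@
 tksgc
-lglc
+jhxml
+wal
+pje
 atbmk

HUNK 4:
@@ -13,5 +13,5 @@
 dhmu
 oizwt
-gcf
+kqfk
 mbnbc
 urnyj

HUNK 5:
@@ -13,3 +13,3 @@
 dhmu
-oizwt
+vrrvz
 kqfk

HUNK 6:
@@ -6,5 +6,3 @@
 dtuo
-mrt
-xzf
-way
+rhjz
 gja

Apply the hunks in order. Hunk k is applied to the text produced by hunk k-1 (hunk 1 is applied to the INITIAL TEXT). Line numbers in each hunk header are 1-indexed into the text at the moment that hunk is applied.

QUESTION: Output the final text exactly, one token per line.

Answer: tksgc
jhxml
wal
pje
atbmk
dtuo
rhjz
gja
crti
yihie
dhmu
vrrvz
kqfk
mbnbc
urnyj

Derivation:
Hunk 1: at line 2 remove [ohtnv] add [atbmk,dtuo] -> 13 lines: tksgc lglc atbmk dtuo iaf gja crti yihie dhmu oizwt gcf mbnbc urnyj
Hunk 2: at line 4 remove [iaf] add [mrt,xzf,way] -> 15 lines: tksgc lglc atbmk dtuo mrt xzf way gja crti yihie dhmu oizwt gcf mbnbc urnyj
Hunk 3: at line 1 remove [lglc] add [jhxml,wal,pje] -> 17 lines: tksgc jhxml wal pje atbmk dtuo mrt xzf way gja crti yihie dhmu oizwt gcf mbnbc urnyj
Hunk 4: at line 13 remove [gcf] add [kqfk] -> 17 lines: tksgc jhxml wal pje atbmk dtuo mrt xzf way gja crti yihie dhmu oizwt kqfk mbnbc urnyj
Hunk 5: at line 13 remove [oizwt] add [vrrvz] -> 17 lines: tksgc jhxml wal pje atbmk dtuo mrt xzf way gja crti yihie dhmu vrrvz kqfk mbnbc urnyj
Hunk 6: at line 6 remove [mrt,xzf,way] add [rhjz] -> 15 lines: tksgc jhxml wal pje atbmk dtuo rhjz gja crti yihie dhmu vrrvz kqfk mbnbc urnyj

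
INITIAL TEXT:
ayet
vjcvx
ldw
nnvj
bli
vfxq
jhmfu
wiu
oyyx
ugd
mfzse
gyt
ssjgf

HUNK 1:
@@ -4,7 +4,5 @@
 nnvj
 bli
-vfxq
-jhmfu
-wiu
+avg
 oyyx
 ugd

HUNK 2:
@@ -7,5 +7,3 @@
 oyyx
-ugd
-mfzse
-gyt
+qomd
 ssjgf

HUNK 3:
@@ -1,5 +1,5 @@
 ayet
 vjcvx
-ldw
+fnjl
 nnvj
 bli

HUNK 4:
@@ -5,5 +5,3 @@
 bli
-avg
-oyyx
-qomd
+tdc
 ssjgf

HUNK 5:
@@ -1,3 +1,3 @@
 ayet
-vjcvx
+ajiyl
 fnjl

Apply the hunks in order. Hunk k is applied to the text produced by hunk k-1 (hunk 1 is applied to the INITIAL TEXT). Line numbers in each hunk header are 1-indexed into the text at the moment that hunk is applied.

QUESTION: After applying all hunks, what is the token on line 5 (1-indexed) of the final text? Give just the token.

Answer: bli

Derivation:
Hunk 1: at line 4 remove [vfxq,jhmfu,wiu] add [avg] -> 11 lines: ayet vjcvx ldw nnvj bli avg oyyx ugd mfzse gyt ssjgf
Hunk 2: at line 7 remove [ugd,mfzse,gyt] add [qomd] -> 9 lines: ayet vjcvx ldw nnvj bli avg oyyx qomd ssjgf
Hunk 3: at line 1 remove [ldw] add [fnjl] -> 9 lines: ayet vjcvx fnjl nnvj bli avg oyyx qomd ssjgf
Hunk 4: at line 5 remove [avg,oyyx,qomd] add [tdc] -> 7 lines: ayet vjcvx fnjl nnvj bli tdc ssjgf
Hunk 5: at line 1 remove [vjcvx] add [ajiyl] -> 7 lines: ayet ajiyl fnjl nnvj bli tdc ssjgf
Final line 5: bli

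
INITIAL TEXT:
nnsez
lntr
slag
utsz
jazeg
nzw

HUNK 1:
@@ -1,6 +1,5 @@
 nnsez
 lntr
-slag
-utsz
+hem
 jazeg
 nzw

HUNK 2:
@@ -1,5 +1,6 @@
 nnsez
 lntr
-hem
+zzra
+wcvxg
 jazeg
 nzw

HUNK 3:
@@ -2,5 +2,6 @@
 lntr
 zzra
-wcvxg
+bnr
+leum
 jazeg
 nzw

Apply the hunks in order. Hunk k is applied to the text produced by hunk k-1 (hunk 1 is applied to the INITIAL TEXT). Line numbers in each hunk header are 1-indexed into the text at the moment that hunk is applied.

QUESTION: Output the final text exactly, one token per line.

Hunk 1: at line 1 remove [slag,utsz] add [hem] -> 5 lines: nnsez lntr hem jazeg nzw
Hunk 2: at line 1 remove [hem] add [zzra,wcvxg] -> 6 lines: nnsez lntr zzra wcvxg jazeg nzw
Hunk 3: at line 2 remove [wcvxg] add [bnr,leum] -> 7 lines: nnsez lntr zzra bnr leum jazeg nzw

Answer: nnsez
lntr
zzra
bnr
leum
jazeg
nzw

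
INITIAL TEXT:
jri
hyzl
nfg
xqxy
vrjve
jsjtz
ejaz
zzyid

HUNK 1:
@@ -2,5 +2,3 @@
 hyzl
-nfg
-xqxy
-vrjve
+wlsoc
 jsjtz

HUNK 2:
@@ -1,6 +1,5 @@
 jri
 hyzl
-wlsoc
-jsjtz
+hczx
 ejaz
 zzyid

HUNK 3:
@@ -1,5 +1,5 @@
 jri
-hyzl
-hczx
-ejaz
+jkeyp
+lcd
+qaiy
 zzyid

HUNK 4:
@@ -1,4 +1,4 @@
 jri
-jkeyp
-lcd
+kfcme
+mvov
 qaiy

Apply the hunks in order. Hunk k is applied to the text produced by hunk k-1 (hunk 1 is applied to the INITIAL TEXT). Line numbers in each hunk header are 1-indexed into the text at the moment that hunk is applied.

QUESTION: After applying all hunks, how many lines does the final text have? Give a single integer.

Hunk 1: at line 2 remove [nfg,xqxy,vrjve] add [wlsoc] -> 6 lines: jri hyzl wlsoc jsjtz ejaz zzyid
Hunk 2: at line 1 remove [wlsoc,jsjtz] add [hczx] -> 5 lines: jri hyzl hczx ejaz zzyid
Hunk 3: at line 1 remove [hyzl,hczx,ejaz] add [jkeyp,lcd,qaiy] -> 5 lines: jri jkeyp lcd qaiy zzyid
Hunk 4: at line 1 remove [jkeyp,lcd] add [kfcme,mvov] -> 5 lines: jri kfcme mvov qaiy zzyid
Final line count: 5

Answer: 5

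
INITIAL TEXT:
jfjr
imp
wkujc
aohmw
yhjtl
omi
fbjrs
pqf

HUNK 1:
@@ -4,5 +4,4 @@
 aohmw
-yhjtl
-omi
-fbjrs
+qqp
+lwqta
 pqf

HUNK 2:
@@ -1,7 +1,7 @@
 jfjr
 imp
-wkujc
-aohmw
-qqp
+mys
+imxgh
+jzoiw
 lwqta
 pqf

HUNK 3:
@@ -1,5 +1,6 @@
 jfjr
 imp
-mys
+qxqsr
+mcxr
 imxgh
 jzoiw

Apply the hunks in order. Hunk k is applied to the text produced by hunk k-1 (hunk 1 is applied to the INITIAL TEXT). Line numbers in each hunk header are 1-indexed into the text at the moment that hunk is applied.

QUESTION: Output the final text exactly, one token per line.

Answer: jfjr
imp
qxqsr
mcxr
imxgh
jzoiw
lwqta
pqf

Derivation:
Hunk 1: at line 4 remove [yhjtl,omi,fbjrs] add [qqp,lwqta] -> 7 lines: jfjr imp wkujc aohmw qqp lwqta pqf
Hunk 2: at line 1 remove [wkujc,aohmw,qqp] add [mys,imxgh,jzoiw] -> 7 lines: jfjr imp mys imxgh jzoiw lwqta pqf
Hunk 3: at line 1 remove [mys] add [qxqsr,mcxr] -> 8 lines: jfjr imp qxqsr mcxr imxgh jzoiw lwqta pqf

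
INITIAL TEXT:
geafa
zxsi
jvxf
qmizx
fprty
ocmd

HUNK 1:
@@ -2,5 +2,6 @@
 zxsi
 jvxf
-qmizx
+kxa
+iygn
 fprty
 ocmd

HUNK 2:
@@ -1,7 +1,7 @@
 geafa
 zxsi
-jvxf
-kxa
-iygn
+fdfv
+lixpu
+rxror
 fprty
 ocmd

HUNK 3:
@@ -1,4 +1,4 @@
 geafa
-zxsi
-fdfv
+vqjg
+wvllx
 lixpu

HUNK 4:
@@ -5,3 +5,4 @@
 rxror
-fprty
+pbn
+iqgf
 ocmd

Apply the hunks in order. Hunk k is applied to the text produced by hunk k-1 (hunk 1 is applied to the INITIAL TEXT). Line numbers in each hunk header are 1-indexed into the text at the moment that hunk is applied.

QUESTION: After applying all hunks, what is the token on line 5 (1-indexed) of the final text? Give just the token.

Answer: rxror

Derivation:
Hunk 1: at line 2 remove [qmizx] add [kxa,iygn] -> 7 lines: geafa zxsi jvxf kxa iygn fprty ocmd
Hunk 2: at line 1 remove [jvxf,kxa,iygn] add [fdfv,lixpu,rxror] -> 7 lines: geafa zxsi fdfv lixpu rxror fprty ocmd
Hunk 3: at line 1 remove [zxsi,fdfv] add [vqjg,wvllx] -> 7 lines: geafa vqjg wvllx lixpu rxror fprty ocmd
Hunk 4: at line 5 remove [fprty] add [pbn,iqgf] -> 8 lines: geafa vqjg wvllx lixpu rxror pbn iqgf ocmd
Final line 5: rxror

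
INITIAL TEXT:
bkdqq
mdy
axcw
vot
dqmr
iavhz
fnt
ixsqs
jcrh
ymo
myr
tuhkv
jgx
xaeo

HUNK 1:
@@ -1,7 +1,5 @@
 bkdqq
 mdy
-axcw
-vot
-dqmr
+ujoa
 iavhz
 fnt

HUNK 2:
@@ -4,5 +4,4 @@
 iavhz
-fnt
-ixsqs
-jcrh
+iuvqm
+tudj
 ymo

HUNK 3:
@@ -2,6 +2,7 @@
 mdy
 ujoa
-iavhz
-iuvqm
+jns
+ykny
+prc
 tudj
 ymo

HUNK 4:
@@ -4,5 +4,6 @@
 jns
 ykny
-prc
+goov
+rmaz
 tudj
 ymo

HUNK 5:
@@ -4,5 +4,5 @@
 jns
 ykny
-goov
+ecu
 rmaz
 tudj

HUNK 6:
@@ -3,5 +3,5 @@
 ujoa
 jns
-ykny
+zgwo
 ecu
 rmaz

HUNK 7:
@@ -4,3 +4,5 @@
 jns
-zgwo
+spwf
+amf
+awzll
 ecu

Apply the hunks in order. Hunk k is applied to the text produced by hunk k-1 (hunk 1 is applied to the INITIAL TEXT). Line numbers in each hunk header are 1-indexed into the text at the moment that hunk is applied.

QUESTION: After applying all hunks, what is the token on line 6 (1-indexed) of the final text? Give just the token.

Answer: amf

Derivation:
Hunk 1: at line 1 remove [axcw,vot,dqmr] add [ujoa] -> 12 lines: bkdqq mdy ujoa iavhz fnt ixsqs jcrh ymo myr tuhkv jgx xaeo
Hunk 2: at line 4 remove [fnt,ixsqs,jcrh] add [iuvqm,tudj] -> 11 lines: bkdqq mdy ujoa iavhz iuvqm tudj ymo myr tuhkv jgx xaeo
Hunk 3: at line 2 remove [iavhz,iuvqm] add [jns,ykny,prc] -> 12 lines: bkdqq mdy ujoa jns ykny prc tudj ymo myr tuhkv jgx xaeo
Hunk 4: at line 4 remove [prc] add [goov,rmaz] -> 13 lines: bkdqq mdy ujoa jns ykny goov rmaz tudj ymo myr tuhkv jgx xaeo
Hunk 5: at line 4 remove [goov] add [ecu] -> 13 lines: bkdqq mdy ujoa jns ykny ecu rmaz tudj ymo myr tuhkv jgx xaeo
Hunk 6: at line 3 remove [ykny] add [zgwo] -> 13 lines: bkdqq mdy ujoa jns zgwo ecu rmaz tudj ymo myr tuhkv jgx xaeo
Hunk 7: at line 4 remove [zgwo] add [spwf,amf,awzll] -> 15 lines: bkdqq mdy ujoa jns spwf amf awzll ecu rmaz tudj ymo myr tuhkv jgx xaeo
Final line 6: amf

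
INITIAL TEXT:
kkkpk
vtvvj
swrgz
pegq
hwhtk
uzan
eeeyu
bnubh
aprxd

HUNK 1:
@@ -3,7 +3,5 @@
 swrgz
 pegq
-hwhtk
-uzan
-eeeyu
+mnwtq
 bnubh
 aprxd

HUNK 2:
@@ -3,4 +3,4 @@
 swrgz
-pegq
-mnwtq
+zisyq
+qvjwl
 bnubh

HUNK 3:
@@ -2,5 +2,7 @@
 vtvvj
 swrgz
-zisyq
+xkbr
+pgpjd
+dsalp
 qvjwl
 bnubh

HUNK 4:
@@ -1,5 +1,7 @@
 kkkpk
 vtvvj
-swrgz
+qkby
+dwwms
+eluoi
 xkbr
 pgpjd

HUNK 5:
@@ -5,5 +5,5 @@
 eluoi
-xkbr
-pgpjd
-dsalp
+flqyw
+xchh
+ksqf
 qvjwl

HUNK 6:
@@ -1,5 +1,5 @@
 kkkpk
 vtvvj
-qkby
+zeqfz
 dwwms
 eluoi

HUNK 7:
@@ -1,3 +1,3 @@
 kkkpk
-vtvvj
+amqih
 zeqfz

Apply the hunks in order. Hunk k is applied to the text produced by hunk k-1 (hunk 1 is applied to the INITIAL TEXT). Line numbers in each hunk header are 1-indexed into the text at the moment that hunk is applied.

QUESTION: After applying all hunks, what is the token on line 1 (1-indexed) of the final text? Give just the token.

Hunk 1: at line 3 remove [hwhtk,uzan,eeeyu] add [mnwtq] -> 7 lines: kkkpk vtvvj swrgz pegq mnwtq bnubh aprxd
Hunk 2: at line 3 remove [pegq,mnwtq] add [zisyq,qvjwl] -> 7 lines: kkkpk vtvvj swrgz zisyq qvjwl bnubh aprxd
Hunk 3: at line 2 remove [zisyq] add [xkbr,pgpjd,dsalp] -> 9 lines: kkkpk vtvvj swrgz xkbr pgpjd dsalp qvjwl bnubh aprxd
Hunk 4: at line 1 remove [swrgz] add [qkby,dwwms,eluoi] -> 11 lines: kkkpk vtvvj qkby dwwms eluoi xkbr pgpjd dsalp qvjwl bnubh aprxd
Hunk 5: at line 5 remove [xkbr,pgpjd,dsalp] add [flqyw,xchh,ksqf] -> 11 lines: kkkpk vtvvj qkby dwwms eluoi flqyw xchh ksqf qvjwl bnubh aprxd
Hunk 6: at line 1 remove [qkby] add [zeqfz] -> 11 lines: kkkpk vtvvj zeqfz dwwms eluoi flqyw xchh ksqf qvjwl bnubh aprxd
Hunk 7: at line 1 remove [vtvvj] add [amqih] -> 11 lines: kkkpk amqih zeqfz dwwms eluoi flqyw xchh ksqf qvjwl bnubh aprxd
Final line 1: kkkpk

Answer: kkkpk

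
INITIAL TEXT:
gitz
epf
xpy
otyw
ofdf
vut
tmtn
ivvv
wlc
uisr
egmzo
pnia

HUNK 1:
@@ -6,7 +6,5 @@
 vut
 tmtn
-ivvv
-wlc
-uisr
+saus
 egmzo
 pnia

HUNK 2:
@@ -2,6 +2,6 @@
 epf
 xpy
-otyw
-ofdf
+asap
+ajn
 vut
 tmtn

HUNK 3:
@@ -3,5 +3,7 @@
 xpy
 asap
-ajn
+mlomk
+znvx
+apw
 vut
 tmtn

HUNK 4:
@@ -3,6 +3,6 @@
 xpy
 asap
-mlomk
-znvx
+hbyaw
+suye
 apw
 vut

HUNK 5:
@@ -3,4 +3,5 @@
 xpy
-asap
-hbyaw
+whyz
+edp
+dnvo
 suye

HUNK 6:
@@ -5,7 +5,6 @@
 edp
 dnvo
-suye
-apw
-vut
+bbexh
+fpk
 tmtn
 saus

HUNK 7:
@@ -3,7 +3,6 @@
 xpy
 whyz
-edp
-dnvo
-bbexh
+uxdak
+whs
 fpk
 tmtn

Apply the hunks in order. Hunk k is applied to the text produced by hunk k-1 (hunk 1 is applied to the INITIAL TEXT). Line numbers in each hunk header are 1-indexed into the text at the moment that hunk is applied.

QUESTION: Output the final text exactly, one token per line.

Hunk 1: at line 6 remove [ivvv,wlc,uisr] add [saus] -> 10 lines: gitz epf xpy otyw ofdf vut tmtn saus egmzo pnia
Hunk 2: at line 2 remove [otyw,ofdf] add [asap,ajn] -> 10 lines: gitz epf xpy asap ajn vut tmtn saus egmzo pnia
Hunk 3: at line 3 remove [ajn] add [mlomk,znvx,apw] -> 12 lines: gitz epf xpy asap mlomk znvx apw vut tmtn saus egmzo pnia
Hunk 4: at line 3 remove [mlomk,znvx] add [hbyaw,suye] -> 12 lines: gitz epf xpy asap hbyaw suye apw vut tmtn saus egmzo pnia
Hunk 5: at line 3 remove [asap,hbyaw] add [whyz,edp,dnvo] -> 13 lines: gitz epf xpy whyz edp dnvo suye apw vut tmtn saus egmzo pnia
Hunk 6: at line 5 remove [suye,apw,vut] add [bbexh,fpk] -> 12 lines: gitz epf xpy whyz edp dnvo bbexh fpk tmtn saus egmzo pnia
Hunk 7: at line 3 remove [edp,dnvo,bbexh] add [uxdak,whs] -> 11 lines: gitz epf xpy whyz uxdak whs fpk tmtn saus egmzo pnia

Answer: gitz
epf
xpy
whyz
uxdak
whs
fpk
tmtn
saus
egmzo
pnia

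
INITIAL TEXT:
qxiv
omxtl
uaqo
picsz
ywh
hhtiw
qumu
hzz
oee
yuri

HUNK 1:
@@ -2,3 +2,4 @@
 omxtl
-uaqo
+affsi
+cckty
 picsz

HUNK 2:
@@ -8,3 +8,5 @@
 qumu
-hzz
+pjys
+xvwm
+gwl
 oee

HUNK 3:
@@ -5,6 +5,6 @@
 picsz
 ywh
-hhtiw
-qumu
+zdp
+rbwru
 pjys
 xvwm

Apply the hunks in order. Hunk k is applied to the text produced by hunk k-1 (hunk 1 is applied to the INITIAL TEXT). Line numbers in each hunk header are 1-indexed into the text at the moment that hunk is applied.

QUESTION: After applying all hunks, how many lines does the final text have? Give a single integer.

Hunk 1: at line 2 remove [uaqo] add [affsi,cckty] -> 11 lines: qxiv omxtl affsi cckty picsz ywh hhtiw qumu hzz oee yuri
Hunk 2: at line 8 remove [hzz] add [pjys,xvwm,gwl] -> 13 lines: qxiv omxtl affsi cckty picsz ywh hhtiw qumu pjys xvwm gwl oee yuri
Hunk 3: at line 5 remove [hhtiw,qumu] add [zdp,rbwru] -> 13 lines: qxiv omxtl affsi cckty picsz ywh zdp rbwru pjys xvwm gwl oee yuri
Final line count: 13

Answer: 13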